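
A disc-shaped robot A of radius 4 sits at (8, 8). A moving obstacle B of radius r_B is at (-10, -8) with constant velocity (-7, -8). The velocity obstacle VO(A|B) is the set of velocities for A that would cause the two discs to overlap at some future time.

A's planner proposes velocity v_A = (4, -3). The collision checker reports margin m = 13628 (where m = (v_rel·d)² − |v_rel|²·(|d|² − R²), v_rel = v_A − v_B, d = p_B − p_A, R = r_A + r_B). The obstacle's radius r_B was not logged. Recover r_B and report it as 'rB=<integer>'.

m = 13628
d = (-18, -16);  v_rel = (11, 5),  |v_rel|² = 146
v_rel×d = (11)·(-16) − (5)·(-18) = -86
since m = R²·146 − (-86)²:  R² = (7396 + 13628) / 146 = 144
R = √144 = 12  ⇒  r_B = 12 − 4 = 8

rB=8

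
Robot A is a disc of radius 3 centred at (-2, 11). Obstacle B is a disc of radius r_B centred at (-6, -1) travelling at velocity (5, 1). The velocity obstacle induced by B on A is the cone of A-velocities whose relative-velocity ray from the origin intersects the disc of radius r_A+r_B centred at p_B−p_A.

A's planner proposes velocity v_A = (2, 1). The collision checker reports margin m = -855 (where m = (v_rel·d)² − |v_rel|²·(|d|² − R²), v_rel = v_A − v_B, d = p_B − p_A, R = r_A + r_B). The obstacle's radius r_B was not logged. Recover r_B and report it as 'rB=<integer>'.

m = -855
d = (-4, -12);  v_rel = (-3, 0),  |v_rel|² = 9
v_rel×d = (-3)·(-12) − (0)·(-4) = 36
since m = R²·9 − 36²:  R² = (1296 + -855) / 9 = 49
R = √49 = 7  ⇒  r_B = 7 − 3 = 4

rB=4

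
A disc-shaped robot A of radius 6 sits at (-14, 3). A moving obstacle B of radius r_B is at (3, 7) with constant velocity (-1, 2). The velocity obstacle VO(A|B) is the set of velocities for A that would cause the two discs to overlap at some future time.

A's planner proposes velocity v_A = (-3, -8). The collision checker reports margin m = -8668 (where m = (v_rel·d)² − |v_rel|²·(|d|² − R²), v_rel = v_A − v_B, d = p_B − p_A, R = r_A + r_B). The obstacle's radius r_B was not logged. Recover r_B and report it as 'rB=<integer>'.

m = -8668
d = (17, 4);  v_rel = (-2, -10),  |v_rel|² = 104
v_rel×d = (-2)·(4) − (-10)·(17) = 162
since m = R²·104 − 162²:  R² = (26244 + -8668) / 104 = 169
R = √169 = 13  ⇒  r_B = 13 − 6 = 7

rB=7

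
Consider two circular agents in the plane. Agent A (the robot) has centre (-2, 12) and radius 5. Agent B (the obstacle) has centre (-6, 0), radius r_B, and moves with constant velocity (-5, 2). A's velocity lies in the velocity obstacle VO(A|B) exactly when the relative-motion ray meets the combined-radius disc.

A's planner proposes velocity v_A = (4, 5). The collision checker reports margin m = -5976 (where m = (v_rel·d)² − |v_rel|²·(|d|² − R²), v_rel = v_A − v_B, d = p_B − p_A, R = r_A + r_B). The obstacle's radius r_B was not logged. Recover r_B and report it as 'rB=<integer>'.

m = -5976
d = (-4, -12);  v_rel = (9, 3),  |v_rel|² = 90
v_rel×d = (9)·(-12) − (3)·(-4) = -96
since m = R²·90 − (-96)²:  R² = (9216 + -5976) / 90 = 36
R = √36 = 6  ⇒  r_B = 6 − 5 = 1

rB=1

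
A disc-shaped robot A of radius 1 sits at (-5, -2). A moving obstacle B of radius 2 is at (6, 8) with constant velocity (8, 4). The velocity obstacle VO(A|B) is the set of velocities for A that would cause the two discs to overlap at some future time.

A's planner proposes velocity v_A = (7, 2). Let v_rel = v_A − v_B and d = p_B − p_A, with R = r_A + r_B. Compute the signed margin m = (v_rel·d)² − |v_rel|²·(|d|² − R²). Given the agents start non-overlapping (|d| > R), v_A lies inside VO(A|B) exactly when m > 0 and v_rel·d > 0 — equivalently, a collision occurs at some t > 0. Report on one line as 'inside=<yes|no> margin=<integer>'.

d = (11, 10),  |d|² = 221;  R = 1+2 = 3,  c = 221−3² = 212
v_rel = (-1, -2),  |v_rel|² = 5;  v_rel·d = (-1)·(11) + (-2)·(10) = -31
5·t² + 62·t + 212 = 0  ⇒  m = (-31)² − 5·212 = -99
m = -99 < 0,  v_rel·d = -31 < 0  ⇒  outside

inside=no margin=-99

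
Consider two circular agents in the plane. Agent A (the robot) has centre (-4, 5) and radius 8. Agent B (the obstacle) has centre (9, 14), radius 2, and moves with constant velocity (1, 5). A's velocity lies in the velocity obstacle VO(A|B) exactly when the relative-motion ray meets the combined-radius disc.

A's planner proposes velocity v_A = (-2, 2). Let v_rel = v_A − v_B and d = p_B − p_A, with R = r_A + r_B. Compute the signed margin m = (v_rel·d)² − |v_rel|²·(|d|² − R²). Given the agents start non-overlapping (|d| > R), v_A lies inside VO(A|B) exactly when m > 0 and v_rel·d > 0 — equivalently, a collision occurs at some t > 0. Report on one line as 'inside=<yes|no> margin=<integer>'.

d = (13, 9),  |d|² = 250;  R = 8+2 = 10,  c = 250−10² = 150
v_rel = (-3, -3),  |v_rel|² = 18;  v_rel·d = (-3)·(13) + (-3)·(9) = -66
18·t² + 132·t + 150 = 0  ⇒  m = (-66)² − 18·150 = 1656
m = 1656 > 0,  v_rel·d = -66 < 0  ⇒  outside

inside=no margin=1656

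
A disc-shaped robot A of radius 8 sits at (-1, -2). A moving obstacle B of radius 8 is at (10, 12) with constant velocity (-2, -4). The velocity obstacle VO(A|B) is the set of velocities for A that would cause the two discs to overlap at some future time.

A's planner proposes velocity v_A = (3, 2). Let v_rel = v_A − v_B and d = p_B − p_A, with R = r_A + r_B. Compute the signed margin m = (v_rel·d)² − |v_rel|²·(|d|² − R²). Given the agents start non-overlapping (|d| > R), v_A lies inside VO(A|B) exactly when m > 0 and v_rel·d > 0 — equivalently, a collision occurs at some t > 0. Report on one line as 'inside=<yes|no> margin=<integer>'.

d = (11, 14),  |d|² = 317;  R = 8+8 = 16,  c = 317−16² = 61
v_rel = (5, 6),  |v_rel|² = 61;  v_rel·d = (5)·(11) + (6)·(14) = 139
61·t² − 278·t + 61 = 0  ⇒  m = 139² − 61·61 = 15600
m = 15600 > 0,  v_rel·d = 139 > 0  ⇒  inside

inside=yes margin=15600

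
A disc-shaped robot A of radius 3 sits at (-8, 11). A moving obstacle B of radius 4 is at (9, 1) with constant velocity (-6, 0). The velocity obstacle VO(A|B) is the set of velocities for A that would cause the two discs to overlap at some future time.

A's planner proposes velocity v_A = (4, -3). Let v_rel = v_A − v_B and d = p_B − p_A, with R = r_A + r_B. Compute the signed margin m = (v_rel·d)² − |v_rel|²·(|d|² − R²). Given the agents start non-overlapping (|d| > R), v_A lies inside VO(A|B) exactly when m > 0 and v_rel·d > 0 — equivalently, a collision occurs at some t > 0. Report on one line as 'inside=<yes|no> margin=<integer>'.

d = (17, -10),  |d|² = 389;  R = 3+4 = 7,  c = 389−7² = 340
v_rel = (10, -3),  |v_rel|² = 109;  v_rel·d = (10)·(17) + (-3)·(-10) = 200
109·t² − 400·t + 340 = 0  ⇒  m = 200² − 109·340 = 2940
m = 2940 > 0,  v_rel·d = 200 > 0  ⇒  inside

inside=yes margin=2940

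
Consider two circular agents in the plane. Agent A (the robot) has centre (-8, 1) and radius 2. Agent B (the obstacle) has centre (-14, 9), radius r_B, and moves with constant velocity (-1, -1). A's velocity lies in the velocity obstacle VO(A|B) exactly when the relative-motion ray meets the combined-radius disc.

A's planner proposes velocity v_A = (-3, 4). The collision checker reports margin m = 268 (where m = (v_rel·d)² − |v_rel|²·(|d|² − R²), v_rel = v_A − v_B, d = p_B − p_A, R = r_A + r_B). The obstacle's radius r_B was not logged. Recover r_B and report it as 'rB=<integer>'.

m = 268
d = (-6, 8);  v_rel = (-2, 5),  |v_rel|² = 29
v_rel×d = (-2)·(8) − (5)·(-6) = 14
since m = R²·29 − 14²:  R² = (196 + 268) / 29 = 16
R = √16 = 4  ⇒  r_B = 4 − 2 = 2

rB=2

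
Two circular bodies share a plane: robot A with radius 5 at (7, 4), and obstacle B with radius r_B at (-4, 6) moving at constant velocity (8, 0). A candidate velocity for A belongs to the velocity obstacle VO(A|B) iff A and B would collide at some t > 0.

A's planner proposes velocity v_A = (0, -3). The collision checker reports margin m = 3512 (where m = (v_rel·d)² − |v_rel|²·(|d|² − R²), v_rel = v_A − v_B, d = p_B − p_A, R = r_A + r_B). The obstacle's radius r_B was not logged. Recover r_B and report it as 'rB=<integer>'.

m = 3512
d = (-11, 2);  v_rel = (-8, -3),  |v_rel|² = 73
v_rel×d = (-8)·(2) − (-3)·(-11) = -49
since m = R²·73 − (-49)²:  R² = (2401 + 3512) / 73 = 81
R = √81 = 9  ⇒  r_B = 9 − 5 = 4

rB=4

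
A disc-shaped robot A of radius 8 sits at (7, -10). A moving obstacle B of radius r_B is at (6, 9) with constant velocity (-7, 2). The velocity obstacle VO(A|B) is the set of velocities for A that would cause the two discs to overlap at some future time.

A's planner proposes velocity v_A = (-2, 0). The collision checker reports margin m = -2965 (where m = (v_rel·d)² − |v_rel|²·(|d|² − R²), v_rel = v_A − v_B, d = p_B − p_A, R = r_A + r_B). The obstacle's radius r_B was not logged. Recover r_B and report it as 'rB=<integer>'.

m = -2965
d = (-1, 19);  v_rel = (5, -2),  |v_rel|² = 29
v_rel×d = (5)·(19) − (-2)·(-1) = 93
since m = R²·29 − 93²:  R² = (8649 + -2965) / 29 = 196
R = √196 = 14  ⇒  r_B = 14 − 8 = 6

rB=6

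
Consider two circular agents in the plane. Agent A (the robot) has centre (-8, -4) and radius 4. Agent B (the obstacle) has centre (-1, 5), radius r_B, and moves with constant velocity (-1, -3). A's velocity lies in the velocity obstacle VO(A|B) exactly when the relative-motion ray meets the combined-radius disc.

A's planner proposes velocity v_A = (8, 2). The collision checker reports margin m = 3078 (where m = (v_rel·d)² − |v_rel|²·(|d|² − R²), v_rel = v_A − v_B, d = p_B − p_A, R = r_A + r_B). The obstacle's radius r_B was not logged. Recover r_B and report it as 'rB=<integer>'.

m = 3078
d = (7, 9);  v_rel = (9, 5),  |v_rel|² = 106
v_rel×d = (9)·(9) − (5)·(7) = 46
since m = R²·106 − 46²:  R² = (2116 + 3078) / 106 = 49
R = √49 = 7  ⇒  r_B = 7 − 4 = 3

rB=3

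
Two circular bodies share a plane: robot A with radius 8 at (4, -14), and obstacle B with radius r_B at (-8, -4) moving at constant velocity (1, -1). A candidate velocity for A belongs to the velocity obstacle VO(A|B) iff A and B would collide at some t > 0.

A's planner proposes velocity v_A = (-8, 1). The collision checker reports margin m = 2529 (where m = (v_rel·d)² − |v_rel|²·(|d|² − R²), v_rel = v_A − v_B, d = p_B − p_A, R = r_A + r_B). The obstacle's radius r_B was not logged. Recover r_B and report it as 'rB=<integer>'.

m = 2529
d = (-12, 10);  v_rel = (-9, 2),  |v_rel|² = 85
v_rel×d = (-9)·(10) − (2)·(-12) = -66
since m = R²·85 − (-66)²:  R² = (4356 + 2529) / 85 = 81
R = √81 = 9  ⇒  r_B = 9 − 8 = 1

rB=1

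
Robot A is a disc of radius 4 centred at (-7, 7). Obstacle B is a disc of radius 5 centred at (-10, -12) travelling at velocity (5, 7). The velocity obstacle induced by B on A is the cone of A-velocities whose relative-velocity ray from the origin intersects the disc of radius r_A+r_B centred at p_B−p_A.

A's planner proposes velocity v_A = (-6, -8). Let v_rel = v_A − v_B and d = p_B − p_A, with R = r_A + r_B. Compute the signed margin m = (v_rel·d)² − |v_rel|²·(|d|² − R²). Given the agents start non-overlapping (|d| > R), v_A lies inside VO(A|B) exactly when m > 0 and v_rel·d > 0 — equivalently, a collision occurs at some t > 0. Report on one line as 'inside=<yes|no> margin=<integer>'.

d = (-3, -19),  |d|² = 370;  R = 4+5 = 9,  c = 370−9² = 289
v_rel = (-11, -15),  |v_rel|² = 346;  v_rel·d = (-11)·(-3) + (-15)·(-19) = 318
346·t² − 636·t + 289 = 0  ⇒  m = 318² − 346·289 = 1130
m = 1130 > 0,  v_rel·d = 318 > 0  ⇒  inside

inside=yes margin=1130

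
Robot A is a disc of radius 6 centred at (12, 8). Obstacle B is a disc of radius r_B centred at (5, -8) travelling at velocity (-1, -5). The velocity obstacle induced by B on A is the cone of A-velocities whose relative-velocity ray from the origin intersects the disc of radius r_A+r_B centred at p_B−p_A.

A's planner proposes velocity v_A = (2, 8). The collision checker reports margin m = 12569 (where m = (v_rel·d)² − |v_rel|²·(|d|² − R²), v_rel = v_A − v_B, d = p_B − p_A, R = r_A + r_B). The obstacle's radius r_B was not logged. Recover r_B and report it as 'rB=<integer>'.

m = 12569
d = (-7, -16);  v_rel = (3, 13),  |v_rel|² = 178
v_rel×d = (3)·(-16) − (13)·(-7) = 43
since m = R²·178 − 43²:  R² = (1849 + 12569) / 178 = 81
R = √81 = 9  ⇒  r_B = 9 − 6 = 3

rB=3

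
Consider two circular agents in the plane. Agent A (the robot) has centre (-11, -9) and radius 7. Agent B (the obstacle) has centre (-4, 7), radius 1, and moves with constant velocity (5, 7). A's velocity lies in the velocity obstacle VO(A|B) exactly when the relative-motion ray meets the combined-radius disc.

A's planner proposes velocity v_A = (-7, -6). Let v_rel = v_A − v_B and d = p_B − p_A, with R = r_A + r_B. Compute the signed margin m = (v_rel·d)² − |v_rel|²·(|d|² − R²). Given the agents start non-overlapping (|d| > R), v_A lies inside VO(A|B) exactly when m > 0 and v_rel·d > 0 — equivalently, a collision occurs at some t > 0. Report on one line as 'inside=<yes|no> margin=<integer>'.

d = (7, 16),  |d|² = 305;  R = 7+1 = 8,  c = 305−8² = 241
v_rel = (-12, -13),  |v_rel|² = 313;  v_rel·d = (-12)·(7) + (-13)·(16) = -292
313·t² + 584·t + 241 = 0  ⇒  m = (-292)² − 313·241 = 9831
m = 9831 > 0,  v_rel·d = -292 < 0  ⇒  outside

inside=no margin=9831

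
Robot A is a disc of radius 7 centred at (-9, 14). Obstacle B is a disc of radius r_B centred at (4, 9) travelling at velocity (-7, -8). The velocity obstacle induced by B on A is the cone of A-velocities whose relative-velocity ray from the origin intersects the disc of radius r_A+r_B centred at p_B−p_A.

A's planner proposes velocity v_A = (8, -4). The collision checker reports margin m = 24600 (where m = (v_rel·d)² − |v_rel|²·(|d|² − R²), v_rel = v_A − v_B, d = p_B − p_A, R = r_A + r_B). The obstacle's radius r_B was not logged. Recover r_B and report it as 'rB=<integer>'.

m = 24600
d = (13, -5);  v_rel = (15, 4),  |v_rel|² = 241
v_rel×d = (15)·(-5) − (4)·(13) = -127
since m = R²·241 − (-127)²:  R² = (16129 + 24600) / 241 = 169
R = √169 = 13  ⇒  r_B = 13 − 7 = 6

rB=6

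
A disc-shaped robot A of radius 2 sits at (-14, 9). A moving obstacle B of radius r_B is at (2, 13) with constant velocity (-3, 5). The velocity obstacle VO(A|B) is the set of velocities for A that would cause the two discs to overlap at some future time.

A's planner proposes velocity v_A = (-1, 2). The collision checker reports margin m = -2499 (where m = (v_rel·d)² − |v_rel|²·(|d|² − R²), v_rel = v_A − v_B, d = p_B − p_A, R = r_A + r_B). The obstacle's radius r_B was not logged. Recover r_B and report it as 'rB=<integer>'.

m = -2499
d = (16, 4);  v_rel = (2, -3),  |v_rel|² = 13
v_rel×d = (2)·(4) − (-3)·(16) = 56
since m = R²·13 − 56²:  R² = (3136 + -2499) / 13 = 49
R = √49 = 7  ⇒  r_B = 7 − 2 = 5

rB=5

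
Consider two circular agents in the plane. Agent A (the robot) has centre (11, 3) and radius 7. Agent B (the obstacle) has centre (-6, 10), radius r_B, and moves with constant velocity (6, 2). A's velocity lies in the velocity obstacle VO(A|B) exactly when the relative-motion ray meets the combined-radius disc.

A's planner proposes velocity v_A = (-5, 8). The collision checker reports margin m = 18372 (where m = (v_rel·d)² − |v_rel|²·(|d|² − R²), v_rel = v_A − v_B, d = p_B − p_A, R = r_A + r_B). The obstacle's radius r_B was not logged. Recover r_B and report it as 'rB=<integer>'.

m = 18372
d = (-17, 7);  v_rel = (-11, 6),  |v_rel|² = 157
v_rel×d = (-11)·(7) − (6)·(-17) = 25
since m = R²·157 − 25²:  R² = (625 + 18372) / 157 = 121
R = √121 = 11  ⇒  r_B = 11 − 7 = 4

rB=4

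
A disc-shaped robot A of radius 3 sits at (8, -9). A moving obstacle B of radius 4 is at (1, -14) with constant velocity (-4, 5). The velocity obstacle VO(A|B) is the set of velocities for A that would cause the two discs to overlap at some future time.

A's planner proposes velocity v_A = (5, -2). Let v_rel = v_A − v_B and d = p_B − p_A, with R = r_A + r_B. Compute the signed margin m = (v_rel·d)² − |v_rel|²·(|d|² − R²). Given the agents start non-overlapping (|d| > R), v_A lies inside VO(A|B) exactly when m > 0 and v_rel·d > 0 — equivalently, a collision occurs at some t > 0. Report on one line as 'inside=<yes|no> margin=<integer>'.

d = (-7, -5),  |d|² = 74;  R = 3+4 = 7,  c = 74−7² = 25
v_rel = (9, -7),  |v_rel|² = 130;  v_rel·d = (9)·(-7) + (-7)·(-5) = -28
130·t² + 56·t + 25 = 0  ⇒  m = (-28)² − 130·25 = -2466
m = -2466 < 0,  v_rel·d = -28 < 0  ⇒  outside

inside=no margin=-2466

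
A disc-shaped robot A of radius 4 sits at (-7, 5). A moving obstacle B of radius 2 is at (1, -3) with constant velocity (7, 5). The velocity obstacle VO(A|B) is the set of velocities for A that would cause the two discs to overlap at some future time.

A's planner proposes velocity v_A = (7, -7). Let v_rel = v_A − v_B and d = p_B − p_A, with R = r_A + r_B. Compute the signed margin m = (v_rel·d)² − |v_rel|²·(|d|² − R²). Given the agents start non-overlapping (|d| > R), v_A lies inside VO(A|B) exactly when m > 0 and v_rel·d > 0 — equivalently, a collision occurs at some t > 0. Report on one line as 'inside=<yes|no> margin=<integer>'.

d = (8, -8),  |d|² = 128;  R = 4+2 = 6,  c = 128−6² = 92
v_rel = (0, -12),  |v_rel|² = 144;  v_rel·d = (0)·(8) + (-12)·(-8) = 96
144·t² − 192·t + 92 = 0  ⇒  m = 96² − 144·92 = -4032
m = -4032 < 0,  v_rel·d = 96 > 0  ⇒  outside

inside=no margin=-4032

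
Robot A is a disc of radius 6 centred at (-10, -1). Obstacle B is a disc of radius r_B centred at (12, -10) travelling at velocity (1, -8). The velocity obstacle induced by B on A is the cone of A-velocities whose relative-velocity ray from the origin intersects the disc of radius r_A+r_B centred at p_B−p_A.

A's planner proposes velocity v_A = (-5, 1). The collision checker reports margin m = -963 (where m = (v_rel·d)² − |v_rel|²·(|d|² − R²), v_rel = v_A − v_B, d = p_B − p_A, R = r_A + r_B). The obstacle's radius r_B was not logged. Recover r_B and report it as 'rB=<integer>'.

m = -963
d = (22, -9);  v_rel = (-6, 9),  |v_rel|² = 117
v_rel×d = (-6)·(-9) − (9)·(22) = -144
since m = R²·117 − (-144)²:  R² = (20736 + -963) / 117 = 169
R = √169 = 13  ⇒  r_B = 13 − 6 = 7

rB=7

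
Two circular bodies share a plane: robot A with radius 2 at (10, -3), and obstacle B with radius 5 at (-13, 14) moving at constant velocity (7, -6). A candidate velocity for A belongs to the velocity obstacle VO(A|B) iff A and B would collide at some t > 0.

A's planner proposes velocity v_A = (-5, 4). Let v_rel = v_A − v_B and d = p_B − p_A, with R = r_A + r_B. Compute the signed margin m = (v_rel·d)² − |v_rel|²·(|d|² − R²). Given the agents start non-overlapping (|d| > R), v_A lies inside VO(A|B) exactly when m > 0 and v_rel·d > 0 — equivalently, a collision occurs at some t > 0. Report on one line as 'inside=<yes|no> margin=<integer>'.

d = (-23, 17),  |d|² = 818;  R = 2+5 = 7,  c = 818−7² = 769
v_rel = (-12, 10),  |v_rel|² = 244;  v_rel·d = (-12)·(-23) + (10)·(17) = 446
244·t² − 892·t + 769 = 0  ⇒  m = 446² − 244·769 = 11280
m = 11280 > 0,  v_rel·d = 446 > 0  ⇒  inside

inside=yes margin=11280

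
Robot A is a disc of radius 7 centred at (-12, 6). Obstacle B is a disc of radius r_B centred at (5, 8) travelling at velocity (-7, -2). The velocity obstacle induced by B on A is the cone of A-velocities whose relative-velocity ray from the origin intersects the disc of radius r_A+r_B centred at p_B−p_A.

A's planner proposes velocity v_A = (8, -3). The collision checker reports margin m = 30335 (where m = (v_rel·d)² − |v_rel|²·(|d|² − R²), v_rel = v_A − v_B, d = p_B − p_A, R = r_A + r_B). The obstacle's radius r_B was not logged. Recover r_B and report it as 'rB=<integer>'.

m = 30335
d = (17, 2);  v_rel = (15, -1),  |v_rel|² = 226
v_rel×d = (15)·(2) − (-1)·(17) = 47
since m = R²·226 − 47²:  R² = (2209 + 30335) / 226 = 144
R = √144 = 12  ⇒  r_B = 12 − 7 = 5

rB=5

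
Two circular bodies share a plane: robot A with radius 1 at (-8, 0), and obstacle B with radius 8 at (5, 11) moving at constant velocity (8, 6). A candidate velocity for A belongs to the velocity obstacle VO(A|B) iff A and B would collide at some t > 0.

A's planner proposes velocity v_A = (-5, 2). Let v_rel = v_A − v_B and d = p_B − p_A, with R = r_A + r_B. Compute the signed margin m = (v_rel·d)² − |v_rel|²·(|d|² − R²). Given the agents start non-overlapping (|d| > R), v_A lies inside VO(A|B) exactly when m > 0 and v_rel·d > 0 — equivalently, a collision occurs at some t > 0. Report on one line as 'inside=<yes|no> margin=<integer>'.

d = (13, 11),  |d|² = 290;  R = 1+8 = 9,  c = 290−9² = 209
v_rel = (-13, -4),  |v_rel|² = 185;  v_rel·d = (-13)·(13) + (-4)·(11) = -213
185·t² + 426·t + 209 = 0  ⇒  m = (-213)² − 185·209 = 6704
m = 6704 > 0,  v_rel·d = -213 < 0  ⇒  outside

inside=no margin=6704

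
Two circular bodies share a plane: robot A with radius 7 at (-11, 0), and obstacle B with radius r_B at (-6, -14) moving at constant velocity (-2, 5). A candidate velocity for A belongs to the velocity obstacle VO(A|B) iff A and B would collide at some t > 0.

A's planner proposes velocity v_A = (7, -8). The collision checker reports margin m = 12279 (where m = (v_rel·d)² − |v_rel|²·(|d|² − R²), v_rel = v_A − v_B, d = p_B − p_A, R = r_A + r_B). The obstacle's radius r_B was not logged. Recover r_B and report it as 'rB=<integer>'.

m = 12279
d = (5, -14);  v_rel = (9, -13),  |v_rel|² = 250
v_rel×d = (9)·(-14) − (-13)·(5) = -61
since m = R²·250 − (-61)²:  R² = (3721 + 12279) / 250 = 64
R = √64 = 8  ⇒  r_B = 8 − 7 = 1

rB=1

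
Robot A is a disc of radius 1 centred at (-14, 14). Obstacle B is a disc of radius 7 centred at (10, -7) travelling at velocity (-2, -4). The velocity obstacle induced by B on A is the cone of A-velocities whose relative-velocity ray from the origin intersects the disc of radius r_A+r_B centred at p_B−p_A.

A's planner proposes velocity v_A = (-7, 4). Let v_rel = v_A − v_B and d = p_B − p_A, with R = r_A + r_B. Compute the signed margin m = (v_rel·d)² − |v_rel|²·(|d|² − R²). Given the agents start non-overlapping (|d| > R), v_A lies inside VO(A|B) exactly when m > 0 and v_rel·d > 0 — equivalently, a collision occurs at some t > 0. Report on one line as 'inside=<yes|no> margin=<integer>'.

d = (24, -21),  |d|² = 1017;  R = 1+7 = 8,  c = 1017−8² = 953
v_rel = (-5, 8),  |v_rel|² = 89;  v_rel·d = (-5)·(24) + (8)·(-21) = -288
89·t² + 576·t + 953 = 0  ⇒  m = (-288)² − 89·953 = -1873
m = -1873 < 0,  v_rel·d = -288 < 0  ⇒  outside

inside=no margin=-1873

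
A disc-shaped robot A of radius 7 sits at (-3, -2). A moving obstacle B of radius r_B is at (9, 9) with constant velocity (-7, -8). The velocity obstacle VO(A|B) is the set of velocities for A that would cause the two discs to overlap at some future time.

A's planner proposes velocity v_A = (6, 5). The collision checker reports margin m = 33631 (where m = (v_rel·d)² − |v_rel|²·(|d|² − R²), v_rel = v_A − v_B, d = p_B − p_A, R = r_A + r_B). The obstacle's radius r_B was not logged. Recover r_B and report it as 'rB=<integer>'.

m = 33631
d = (12, 11);  v_rel = (13, 13),  |v_rel|² = 338
v_rel×d = (13)·(11) − (13)·(12) = -13
since m = R²·338 − (-13)²:  R² = (169 + 33631) / 338 = 100
R = √100 = 10  ⇒  r_B = 10 − 7 = 3

rB=3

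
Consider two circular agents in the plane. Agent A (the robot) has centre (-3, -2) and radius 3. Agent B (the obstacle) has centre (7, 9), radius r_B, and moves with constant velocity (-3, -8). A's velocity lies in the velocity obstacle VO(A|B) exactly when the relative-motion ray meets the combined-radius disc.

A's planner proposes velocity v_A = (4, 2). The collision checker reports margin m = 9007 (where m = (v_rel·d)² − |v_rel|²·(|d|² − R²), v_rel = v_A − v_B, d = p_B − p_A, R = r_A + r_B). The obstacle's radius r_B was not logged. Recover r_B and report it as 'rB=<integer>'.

m = 9007
d = (10, 11);  v_rel = (7, 10),  |v_rel|² = 149
v_rel×d = (7)·(11) − (10)·(10) = -23
since m = R²·149 − (-23)²:  R² = (529 + 9007) / 149 = 64
R = √64 = 8  ⇒  r_B = 8 − 3 = 5

rB=5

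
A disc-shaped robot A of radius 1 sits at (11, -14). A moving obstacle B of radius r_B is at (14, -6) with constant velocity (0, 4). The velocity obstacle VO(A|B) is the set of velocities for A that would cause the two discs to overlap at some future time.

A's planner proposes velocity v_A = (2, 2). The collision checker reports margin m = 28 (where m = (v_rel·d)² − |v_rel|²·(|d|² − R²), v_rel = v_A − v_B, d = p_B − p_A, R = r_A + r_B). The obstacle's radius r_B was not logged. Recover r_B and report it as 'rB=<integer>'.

m = 28
d = (3, 8);  v_rel = (2, -2),  |v_rel|² = 8
v_rel×d = (2)·(8) − (-2)·(3) = 22
since m = R²·8 − 22²:  R² = (484 + 28) / 8 = 64
R = √64 = 8  ⇒  r_B = 8 − 1 = 7

rB=7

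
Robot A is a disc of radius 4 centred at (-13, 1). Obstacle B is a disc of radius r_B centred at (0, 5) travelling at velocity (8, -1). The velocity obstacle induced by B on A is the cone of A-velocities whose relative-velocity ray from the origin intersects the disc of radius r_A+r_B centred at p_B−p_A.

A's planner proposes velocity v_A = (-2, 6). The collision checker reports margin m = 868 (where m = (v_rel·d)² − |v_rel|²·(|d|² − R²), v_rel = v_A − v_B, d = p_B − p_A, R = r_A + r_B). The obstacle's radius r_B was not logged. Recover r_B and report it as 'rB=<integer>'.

m = 868
d = (13, 4);  v_rel = (-10, 7),  |v_rel|² = 149
v_rel×d = (-10)·(4) − (7)·(13) = -131
since m = R²·149 − (-131)²:  R² = (17161 + 868) / 149 = 121
R = √121 = 11  ⇒  r_B = 11 − 4 = 7

rB=7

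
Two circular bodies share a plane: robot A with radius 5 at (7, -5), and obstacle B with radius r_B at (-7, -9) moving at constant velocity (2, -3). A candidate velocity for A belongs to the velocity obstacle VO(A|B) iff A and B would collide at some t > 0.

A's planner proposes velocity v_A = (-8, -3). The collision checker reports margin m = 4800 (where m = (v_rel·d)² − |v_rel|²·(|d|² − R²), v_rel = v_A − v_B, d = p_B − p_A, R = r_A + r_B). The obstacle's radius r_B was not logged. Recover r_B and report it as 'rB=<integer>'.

m = 4800
d = (-14, -4);  v_rel = (-10, 0),  |v_rel|² = 100
v_rel×d = (-10)·(-4) − (0)·(-14) = 40
since m = R²·100 − 40²:  R² = (1600 + 4800) / 100 = 64
R = √64 = 8  ⇒  r_B = 8 − 5 = 3

rB=3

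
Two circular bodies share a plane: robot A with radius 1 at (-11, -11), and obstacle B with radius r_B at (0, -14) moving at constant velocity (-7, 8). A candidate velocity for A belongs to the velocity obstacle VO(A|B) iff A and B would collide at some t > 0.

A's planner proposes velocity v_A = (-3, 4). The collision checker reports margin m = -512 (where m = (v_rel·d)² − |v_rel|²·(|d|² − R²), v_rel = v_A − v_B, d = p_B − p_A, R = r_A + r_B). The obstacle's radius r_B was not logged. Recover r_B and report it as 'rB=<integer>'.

m = -512
d = (11, -3);  v_rel = (4, -4),  |v_rel|² = 32
v_rel×d = (4)·(-3) − (-4)·(11) = 32
since m = R²·32 − 32²:  R² = (1024 + -512) / 32 = 16
R = √16 = 4  ⇒  r_B = 4 − 1 = 3

rB=3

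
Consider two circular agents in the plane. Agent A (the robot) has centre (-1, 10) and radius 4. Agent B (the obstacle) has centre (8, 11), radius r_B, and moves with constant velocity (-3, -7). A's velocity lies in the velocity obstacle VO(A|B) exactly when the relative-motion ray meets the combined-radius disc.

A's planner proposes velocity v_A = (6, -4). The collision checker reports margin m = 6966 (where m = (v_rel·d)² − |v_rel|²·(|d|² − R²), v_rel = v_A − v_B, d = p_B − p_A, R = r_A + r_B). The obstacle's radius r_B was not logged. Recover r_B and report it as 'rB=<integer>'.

m = 6966
d = (9, 1);  v_rel = (9, 3),  |v_rel|² = 90
v_rel×d = (9)·(1) − (3)·(9) = -18
since m = R²·90 − (-18)²:  R² = (324 + 6966) / 90 = 81
R = √81 = 9  ⇒  r_B = 9 − 4 = 5

rB=5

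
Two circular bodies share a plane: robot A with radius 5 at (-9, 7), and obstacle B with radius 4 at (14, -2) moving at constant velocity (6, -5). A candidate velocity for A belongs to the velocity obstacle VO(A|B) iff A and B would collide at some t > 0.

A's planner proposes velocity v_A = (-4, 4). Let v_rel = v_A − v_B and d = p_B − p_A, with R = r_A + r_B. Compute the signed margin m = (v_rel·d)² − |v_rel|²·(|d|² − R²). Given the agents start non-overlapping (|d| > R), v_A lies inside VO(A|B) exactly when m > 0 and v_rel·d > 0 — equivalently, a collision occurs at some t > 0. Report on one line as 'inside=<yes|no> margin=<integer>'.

d = (23, -9),  |d|² = 610;  R = 5+4 = 9,  c = 610−9² = 529
v_rel = (-10, 9),  |v_rel|² = 181;  v_rel·d = (-10)·(23) + (9)·(-9) = -311
181·t² + 622·t + 529 = 0  ⇒  m = (-311)² − 181·529 = 972
m = 972 > 0,  v_rel·d = -311 < 0  ⇒  outside

inside=no margin=972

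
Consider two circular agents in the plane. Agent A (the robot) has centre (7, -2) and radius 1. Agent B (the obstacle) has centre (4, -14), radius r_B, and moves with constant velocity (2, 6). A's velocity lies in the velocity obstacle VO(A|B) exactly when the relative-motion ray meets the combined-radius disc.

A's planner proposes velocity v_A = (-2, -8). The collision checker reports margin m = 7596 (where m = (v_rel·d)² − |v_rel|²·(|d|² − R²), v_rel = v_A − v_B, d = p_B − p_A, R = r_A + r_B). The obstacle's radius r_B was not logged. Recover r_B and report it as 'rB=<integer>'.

m = 7596
d = (-3, -12);  v_rel = (-4, -14),  |v_rel|² = 212
v_rel×d = (-4)·(-12) − (-14)·(-3) = 6
since m = R²·212 − 6²:  R² = (36 + 7596) / 212 = 36
R = √36 = 6  ⇒  r_B = 6 − 1 = 5

rB=5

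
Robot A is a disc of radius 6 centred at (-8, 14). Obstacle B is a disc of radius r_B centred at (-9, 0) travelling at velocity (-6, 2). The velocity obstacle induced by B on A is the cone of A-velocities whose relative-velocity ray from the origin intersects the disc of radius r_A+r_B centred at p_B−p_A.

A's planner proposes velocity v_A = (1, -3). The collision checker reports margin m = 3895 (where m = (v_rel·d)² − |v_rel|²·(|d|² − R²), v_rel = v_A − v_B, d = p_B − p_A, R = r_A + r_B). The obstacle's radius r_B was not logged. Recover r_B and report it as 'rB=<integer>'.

m = 3895
d = (-1, -14);  v_rel = (7, -5),  |v_rel|² = 74
v_rel×d = (7)·(-14) − (-5)·(-1) = -103
since m = R²·74 − (-103)²:  R² = (10609 + 3895) / 74 = 196
R = √196 = 14  ⇒  r_B = 14 − 6 = 8

rB=8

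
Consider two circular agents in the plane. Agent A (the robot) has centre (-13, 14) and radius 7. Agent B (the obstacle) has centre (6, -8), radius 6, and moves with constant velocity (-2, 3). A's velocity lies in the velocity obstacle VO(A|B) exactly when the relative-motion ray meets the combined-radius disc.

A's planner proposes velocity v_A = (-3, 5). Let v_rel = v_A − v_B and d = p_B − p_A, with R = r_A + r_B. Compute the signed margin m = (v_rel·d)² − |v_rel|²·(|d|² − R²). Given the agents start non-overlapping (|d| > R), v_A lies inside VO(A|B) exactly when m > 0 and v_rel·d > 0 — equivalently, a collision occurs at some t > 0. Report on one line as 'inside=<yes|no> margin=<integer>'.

d = (19, -22),  |d|² = 845;  R = 7+6 = 13,  c = 845−13² = 676
v_rel = (-1, 2),  |v_rel|² = 5;  v_rel·d = (-1)·(19) + (2)·(-22) = -63
5·t² + 126·t + 676 = 0  ⇒  m = (-63)² − 5·676 = 589
m = 589 > 0,  v_rel·d = -63 < 0  ⇒  outside

inside=no margin=589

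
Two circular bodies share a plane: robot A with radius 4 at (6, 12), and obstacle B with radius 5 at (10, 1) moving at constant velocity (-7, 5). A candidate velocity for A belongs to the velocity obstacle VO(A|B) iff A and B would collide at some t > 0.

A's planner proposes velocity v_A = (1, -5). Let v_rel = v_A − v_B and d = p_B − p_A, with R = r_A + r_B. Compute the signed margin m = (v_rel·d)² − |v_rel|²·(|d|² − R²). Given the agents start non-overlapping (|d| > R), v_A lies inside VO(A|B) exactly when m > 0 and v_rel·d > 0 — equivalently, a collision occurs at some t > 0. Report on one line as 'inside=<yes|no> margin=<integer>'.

d = (4, -11),  |d|² = 137;  R = 4+5 = 9,  c = 137−9² = 56
v_rel = (8, -10),  |v_rel|² = 164;  v_rel·d = (8)·(4) + (-10)·(-11) = 142
164·t² − 284·t + 56 = 0  ⇒  m = 142² − 164·56 = 10980
m = 10980 > 0,  v_rel·d = 142 > 0  ⇒  inside

inside=yes margin=10980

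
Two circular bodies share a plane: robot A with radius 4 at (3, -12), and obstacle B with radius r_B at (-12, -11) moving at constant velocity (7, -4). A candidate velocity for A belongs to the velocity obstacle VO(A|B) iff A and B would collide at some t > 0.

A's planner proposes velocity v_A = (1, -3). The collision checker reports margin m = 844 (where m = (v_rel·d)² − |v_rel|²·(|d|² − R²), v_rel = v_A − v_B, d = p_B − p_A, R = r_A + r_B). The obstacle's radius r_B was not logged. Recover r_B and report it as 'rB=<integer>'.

m = 844
d = (-15, 1);  v_rel = (-6, 1),  |v_rel|² = 37
v_rel×d = (-6)·(1) − (1)·(-15) = 9
since m = R²·37 − 9²:  R² = (81 + 844) / 37 = 25
R = √25 = 5  ⇒  r_B = 5 − 4 = 1

rB=1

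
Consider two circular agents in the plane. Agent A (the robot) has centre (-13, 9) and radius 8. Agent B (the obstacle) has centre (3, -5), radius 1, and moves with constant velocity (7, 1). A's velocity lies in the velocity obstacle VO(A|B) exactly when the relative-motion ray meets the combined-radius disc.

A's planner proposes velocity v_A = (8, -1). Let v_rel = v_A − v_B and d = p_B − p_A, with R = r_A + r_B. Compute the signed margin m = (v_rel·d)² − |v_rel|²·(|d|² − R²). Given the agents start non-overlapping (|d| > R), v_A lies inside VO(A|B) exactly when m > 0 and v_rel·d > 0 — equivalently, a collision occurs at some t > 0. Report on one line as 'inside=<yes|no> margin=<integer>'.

d = (16, -14),  |d|² = 452;  R = 8+1 = 9,  c = 452−9² = 371
v_rel = (1, -2),  |v_rel|² = 5;  v_rel·d = (1)·(16) + (-2)·(-14) = 44
5·t² − 88·t + 371 = 0  ⇒  m = 44² − 5·371 = 81
m = 81 > 0,  v_rel·d = 44 > 0  ⇒  inside

inside=yes margin=81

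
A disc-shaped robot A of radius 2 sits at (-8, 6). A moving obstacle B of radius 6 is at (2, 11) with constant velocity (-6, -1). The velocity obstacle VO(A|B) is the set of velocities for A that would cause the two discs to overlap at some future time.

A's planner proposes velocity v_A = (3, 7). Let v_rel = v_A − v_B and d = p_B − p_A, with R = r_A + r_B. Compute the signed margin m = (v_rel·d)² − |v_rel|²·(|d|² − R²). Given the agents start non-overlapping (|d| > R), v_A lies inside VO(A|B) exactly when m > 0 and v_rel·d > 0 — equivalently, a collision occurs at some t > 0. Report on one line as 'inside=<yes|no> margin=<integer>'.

d = (10, 5),  |d|² = 125;  R = 2+6 = 8,  c = 125−8² = 61
v_rel = (9, 8),  |v_rel|² = 145;  v_rel·d = (9)·(10) + (8)·(5) = 130
145·t² − 260·t + 61 = 0  ⇒  m = 130² − 145·61 = 8055
m = 8055 > 0,  v_rel·d = 130 > 0  ⇒  inside

inside=yes margin=8055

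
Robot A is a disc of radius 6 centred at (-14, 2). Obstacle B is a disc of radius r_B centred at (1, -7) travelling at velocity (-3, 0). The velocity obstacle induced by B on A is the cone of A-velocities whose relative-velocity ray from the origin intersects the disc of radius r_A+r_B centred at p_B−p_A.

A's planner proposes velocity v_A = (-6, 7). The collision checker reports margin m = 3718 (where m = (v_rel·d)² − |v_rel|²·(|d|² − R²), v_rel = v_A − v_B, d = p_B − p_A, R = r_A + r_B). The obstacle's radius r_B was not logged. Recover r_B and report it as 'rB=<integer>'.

m = 3718
d = (15, -9);  v_rel = (-3, 7),  |v_rel|² = 58
v_rel×d = (-3)·(-9) − (7)·(15) = -78
since m = R²·58 − (-78)²:  R² = (6084 + 3718) / 58 = 169
R = √169 = 13  ⇒  r_B = 13 − 6 = 7

rB=7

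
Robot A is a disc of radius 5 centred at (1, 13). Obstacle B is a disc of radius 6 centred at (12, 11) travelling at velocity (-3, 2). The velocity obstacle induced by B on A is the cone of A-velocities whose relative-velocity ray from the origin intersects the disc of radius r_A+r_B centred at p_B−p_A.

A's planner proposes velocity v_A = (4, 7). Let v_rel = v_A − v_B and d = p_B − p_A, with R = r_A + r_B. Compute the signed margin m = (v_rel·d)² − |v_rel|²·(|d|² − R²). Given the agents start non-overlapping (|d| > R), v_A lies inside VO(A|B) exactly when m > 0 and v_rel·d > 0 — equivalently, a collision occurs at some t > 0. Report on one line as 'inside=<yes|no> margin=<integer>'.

d = (11, -2),  |d|² = 125;  R = 5+6 = 11,  c = 125−11² = 4
v_rel = (7, 5),  |v_rel|² = 74;  v_rel·d = (7)·(11) + (5)·(-2) = 67
74·t² − 134·t + 4 = 0  ⇒  m = 67² − 74·4 = 4193
m = 4193 > 0,  v_rel·d = 67 > 0  ⇒  inside

inside=yes margin=4193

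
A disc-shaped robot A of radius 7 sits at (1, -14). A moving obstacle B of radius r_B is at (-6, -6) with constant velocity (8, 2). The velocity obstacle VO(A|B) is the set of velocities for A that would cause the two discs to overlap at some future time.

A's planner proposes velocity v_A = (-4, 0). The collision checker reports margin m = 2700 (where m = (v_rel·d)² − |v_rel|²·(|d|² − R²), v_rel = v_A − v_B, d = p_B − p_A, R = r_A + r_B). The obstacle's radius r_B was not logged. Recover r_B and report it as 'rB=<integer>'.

m = 2700
d = (-7, 8);  v_rel = (-12, -2),  |v_rel|² = 148
v_rel×d = (-12)·(8) − (-2)·(-7) = -110
since m = R²·148 − (-110)²:  R² = (12100 + 2700) / 148 = 100
R = √100 = 10  ⇒  r_B = 10 − 7 = 3

rB=3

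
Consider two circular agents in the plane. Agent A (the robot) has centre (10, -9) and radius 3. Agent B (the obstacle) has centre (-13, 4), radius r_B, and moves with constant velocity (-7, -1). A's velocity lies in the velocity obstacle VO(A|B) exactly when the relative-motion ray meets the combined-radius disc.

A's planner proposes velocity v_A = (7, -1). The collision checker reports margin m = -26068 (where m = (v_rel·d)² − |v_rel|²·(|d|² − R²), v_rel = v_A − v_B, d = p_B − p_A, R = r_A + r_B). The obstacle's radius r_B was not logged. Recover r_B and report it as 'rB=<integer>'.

m = -26068
d = (-23, 13);  v_rel = (14, 0),  |v_rel|² = 196
v_rel×d = (14)·(13) − (0)·(-23) = 182
since m = R²·196 − 182²:  R² = (33124 + -26068) / 196 = 36
R = √36 = 6  ⇒  r_B = 6 − 3 = 3

rB=3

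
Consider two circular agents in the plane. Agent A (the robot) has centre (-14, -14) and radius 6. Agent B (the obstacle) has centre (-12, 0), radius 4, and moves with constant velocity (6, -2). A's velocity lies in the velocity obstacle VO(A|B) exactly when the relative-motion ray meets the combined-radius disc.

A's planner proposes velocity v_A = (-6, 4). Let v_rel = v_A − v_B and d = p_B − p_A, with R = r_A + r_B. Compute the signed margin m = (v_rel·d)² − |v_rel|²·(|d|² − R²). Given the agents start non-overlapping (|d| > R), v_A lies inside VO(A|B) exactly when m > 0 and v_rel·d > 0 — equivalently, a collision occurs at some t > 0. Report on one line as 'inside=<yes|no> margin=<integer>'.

d = (2, 14),  |d|² = 200;  R = 6+4 = 10,  c = 200−10² = 100
v_rel = (-12, 6),  |v_rel|² = 180;  v_rel·d = (-12)·(2) + (6)·(14) = 60
180·t² − 120·t + 100 = 0  ⇒  m = 60² − 180·100 = -14400
m = -14400 < 0,  v_rel·d = 60 > 0  ⇒  outside

inside=no margin=-14400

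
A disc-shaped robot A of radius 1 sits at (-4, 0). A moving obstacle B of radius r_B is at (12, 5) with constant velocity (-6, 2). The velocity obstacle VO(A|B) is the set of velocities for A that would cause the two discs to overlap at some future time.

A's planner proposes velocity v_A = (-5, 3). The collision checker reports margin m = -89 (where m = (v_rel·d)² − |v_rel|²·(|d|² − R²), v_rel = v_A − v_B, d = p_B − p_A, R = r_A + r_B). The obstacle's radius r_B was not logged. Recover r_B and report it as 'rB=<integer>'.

m = -89
d = (16, 5);  v_rel = (1, 1),  |v_rel|² = 2
v_rel×d = (1)·(5) − (1)·(16) = -11
since m = R²·2 − (-11)²:  R² = (121 + -89) / 2 = 16
R = √16 = 4  ⇒  r_B = 4 − 1 = 3

rB=3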